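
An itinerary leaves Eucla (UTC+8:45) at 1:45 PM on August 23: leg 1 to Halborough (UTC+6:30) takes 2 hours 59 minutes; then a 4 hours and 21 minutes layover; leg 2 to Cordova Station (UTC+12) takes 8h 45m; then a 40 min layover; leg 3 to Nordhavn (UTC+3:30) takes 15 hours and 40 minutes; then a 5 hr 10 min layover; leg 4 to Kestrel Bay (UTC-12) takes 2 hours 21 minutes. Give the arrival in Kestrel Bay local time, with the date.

Convert departure to UTC: 1:45 PM − 8:45 = 5:00 AM UTC on Aug 23.
Add 2 hours and 59 minutes leg 1 → 7:59 AM UTC.
Add 4 hours and 21 minutes layover in Halborough → 12:20 PM UTC.
Add 8 hours 45 minutes leg 2 → 9:05 PM UTC.
Add 40 minutes layover in Cordova Station → 9:45 PM UTC.
Add 15 hours 40 minutes leg 3 → 1:25 PM UTC (Aug 24).
Add 5 hours 10 minutes layover in Nordhavn → 6:35 PM UTC.
Add 2 hours and 21 minutes leg 4 → 8:56 PM UTC.
Kestrel Bay is UTC−12:00, so local arrival = 8:56 PM − 12:00 = 8:56 AM on Aug 24.

8:56 AM on Aug 24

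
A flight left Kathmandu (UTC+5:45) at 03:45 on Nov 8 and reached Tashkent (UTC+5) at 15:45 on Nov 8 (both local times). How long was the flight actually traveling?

12 hours 45 minutes

Departure in UTC: 03:45 − 5:45 = 22:00 on Nov 7.
Arrival in UTC: 15:45 − 5:00 = 10:45 on Nov 8.
Elapsed = 10:45 − 22:00 (+1 day) = 12 hours 45 minutes.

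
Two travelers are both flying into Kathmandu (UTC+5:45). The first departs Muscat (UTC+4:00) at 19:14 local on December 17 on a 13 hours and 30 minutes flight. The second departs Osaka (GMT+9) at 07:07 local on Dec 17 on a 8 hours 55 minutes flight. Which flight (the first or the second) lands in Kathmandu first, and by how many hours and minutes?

Flight 1 in UTC: 19:14 − 4:00 = 15:14 on Dec 17.
+13 hours and 30 minutes → arrive 04:44 UTC on Dec 18.
Flight 2 in UTC: 07:07 − 9:00 = 22:07 on Dec 16.
+8 hours and 55 minutes → arrive 07:02 UTC on Dec 17.
Flight 2 lands earlier by 21 hours 42 minutes.

the second, by 21 hours 42 minutes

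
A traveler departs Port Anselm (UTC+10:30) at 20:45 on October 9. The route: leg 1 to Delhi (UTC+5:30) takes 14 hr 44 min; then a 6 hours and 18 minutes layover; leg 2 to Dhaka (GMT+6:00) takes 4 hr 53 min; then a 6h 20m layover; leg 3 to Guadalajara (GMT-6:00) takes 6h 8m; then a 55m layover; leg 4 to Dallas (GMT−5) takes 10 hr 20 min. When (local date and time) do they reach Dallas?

06:53 on Oct 11

Convert departure to UTC: 20:45 − 10:30 = 10:15 UTC on Oct 9.
Add 14 hours and 44 minutes leg 1 → 00:59 UTC (Oct 10).
Add 6 hours and 18 minutes layover in Delhi → 07:17 UTC.
Add 4 hours 53 minutes leg 2 → 12:10 UTC.
Add 6 hours and 20 minutes layover in Dhaka → 18:30 UTC.
Add 6 hours and 8 minutes leg 3 → 00:38 UTC (Oct 11).
Add 55 minutes layover in Guadalajara → 01:33 UTC.
Add 10 hours and 20 minutes leg 4 → 11:53 UTC.
Dallas is UTC−5:00, so local arrival = 11:53 − 5:00 = 06:53 on Oct 11.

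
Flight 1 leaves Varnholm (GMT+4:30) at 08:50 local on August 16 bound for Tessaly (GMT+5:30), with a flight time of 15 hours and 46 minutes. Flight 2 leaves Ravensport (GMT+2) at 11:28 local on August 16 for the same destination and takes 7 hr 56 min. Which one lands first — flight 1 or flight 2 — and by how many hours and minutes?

the second, by 2 hours 42 minutes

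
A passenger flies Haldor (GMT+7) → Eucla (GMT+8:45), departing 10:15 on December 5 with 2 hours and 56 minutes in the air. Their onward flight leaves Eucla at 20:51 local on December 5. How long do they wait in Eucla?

5 hours 55 minutes

Convert departure to UTC: 10:15 − 7:00 = 03:15 UTC on Dec 5.
Add 2 hours 56 minutes flight time → 06:11 UTC.
Eucla is UTC+8:45, so local arrival = 06:11 + 8:45 = 14:56 on Dec 5.
Layover = 20:51 − 14:56 = 5 hours 55 minutes.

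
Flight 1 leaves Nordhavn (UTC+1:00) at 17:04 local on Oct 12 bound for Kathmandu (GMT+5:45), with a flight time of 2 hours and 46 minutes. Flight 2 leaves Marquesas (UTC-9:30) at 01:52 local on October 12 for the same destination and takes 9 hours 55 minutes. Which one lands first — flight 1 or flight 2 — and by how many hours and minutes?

Flight 1 in UTC: 17:04 − 1:00 = 16:04 on Oct 12.
+2 hours and 46 minutes → arrive 18:50 UTC on Oct 12.
Flight 2 in UTC: 01:52 + 9:30 = 11:22 on Oct 12.
+9 hours 55 minutes → arrive 21:17 UTC on Oct 12.
Flight 1 lands earlier by 2 hours 27 minutes.

the first, by 2 hours 27 minutes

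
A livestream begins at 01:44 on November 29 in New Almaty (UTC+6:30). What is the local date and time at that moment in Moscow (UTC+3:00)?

22:14 on November 28

Moscow is 3:30 behind New Almaty.
Shift by the zone difference: 01:44 − 3:30 = 22:14 on Nov 28 in Moscow.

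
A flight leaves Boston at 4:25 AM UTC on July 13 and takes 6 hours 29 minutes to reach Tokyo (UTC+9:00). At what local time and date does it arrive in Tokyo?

7:54 PM on Jul 13

Departure is given in UTC: 4:25 AM on Jul 13.
Add 6 hours 29 minutes → 10:54 AM UTC.
Tokyo is UTC+9:00: 10:54 AM + 9:00 = 7:54 PM on Jul 13.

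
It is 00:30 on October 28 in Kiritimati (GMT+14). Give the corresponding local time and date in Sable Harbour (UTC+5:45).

16:15 on October 27

In UTC: 00:30 − 14:00 = 10:30 on Oct 27.
Sable Harbour is UTC+5:45: 10:30 + 5:45 = 16:15 on Oct 27.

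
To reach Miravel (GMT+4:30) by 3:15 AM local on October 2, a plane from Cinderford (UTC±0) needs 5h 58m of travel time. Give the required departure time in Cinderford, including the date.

Target arrival in UTC: 3:15 AM − 4:30 = 10:45 PM on Oct 1.
Subtract 5 hours 58 minutes → departure 4:47 PM UTC on Oct 1.
Cinderford is UTC+0, so departure is 4:47 PM on Oct 1.

4:47 PM on October 1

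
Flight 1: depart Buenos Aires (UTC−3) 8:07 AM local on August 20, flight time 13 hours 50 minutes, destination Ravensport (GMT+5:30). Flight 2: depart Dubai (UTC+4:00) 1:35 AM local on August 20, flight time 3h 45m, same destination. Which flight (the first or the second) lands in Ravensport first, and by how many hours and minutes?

Flight 1 in UTC: 8:07 AM + 3:00 = 11:07 AM on Aug 20.
+13 hours and 50 minutes → arrive 12:57 AM UTC on Aug 21.
Flight 2 in UTC: 1:35 AM − 4:00 = 9:35 PM on Aug 19.
+3 hours 45 minutes → arrive 1:20 AM UTC on Aug 20.
Flight 2 lands earlier by 23 hours 37 minutes.

the second, by 23 hours 37 minutes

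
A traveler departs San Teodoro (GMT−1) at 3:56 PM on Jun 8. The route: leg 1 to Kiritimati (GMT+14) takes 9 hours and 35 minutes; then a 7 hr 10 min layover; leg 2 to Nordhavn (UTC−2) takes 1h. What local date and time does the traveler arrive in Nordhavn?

Convert departure to UTC: 3:56 PM + 1:00 = 4:56 PM UTC on Jun 8.
Add 9 hours and 35 minutes leg 1 → 2:31 AM UTC (Jun 9).
Add 7 hours and 10 minutes layover in Kiritimati → 9:41 AM UTC.
Add 1 hour leg 2 → 10:41 AM UTC.
Nordhavn is UTC−2:00, so local arrival = 10:41 AM − 2:00 = 8:41 AM on Jun 9.

8:41 AM on June 9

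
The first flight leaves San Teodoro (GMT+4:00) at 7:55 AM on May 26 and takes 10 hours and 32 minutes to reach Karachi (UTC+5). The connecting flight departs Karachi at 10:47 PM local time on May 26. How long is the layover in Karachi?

3 hours 20 minutes

Convert departure to UTC: 7:55 AM − 4:00 = 3:55 AM UTC on May 26.
Add 10 hours and 32 minutes flight time → 2:27 PM UTC.
Karachi is UTC+5:00, so local arrival = 2:27 PM + 5:00 = 7:27 PM on May 26.
Layover = 10:47 PM − 7:27 PM = 3 hours 20 minutes.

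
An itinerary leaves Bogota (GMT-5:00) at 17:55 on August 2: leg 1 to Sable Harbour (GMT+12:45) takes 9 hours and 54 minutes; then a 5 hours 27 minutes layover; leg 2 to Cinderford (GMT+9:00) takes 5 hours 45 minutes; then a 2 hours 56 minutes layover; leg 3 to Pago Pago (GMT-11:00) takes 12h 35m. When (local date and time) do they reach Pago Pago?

00:32 on Aug 4

Convert departure to UTC: 17:55 + 5:00 = 22:55 UTC on Aug 2.
Add 9 hours and 54 minutes leg 1 → 08:49 UTC (Aug 3).
Add 5 hours and 27 minutes layover in Sable Harbour → 14:16 UTC.
Add 5 hours 45 minutes leg 2 → 20:01 UTC.
Add 2 hours 56 minutes layover in Cinderford → 22:57 UTC.
Add 12 hours and 35 minutes leg 3 → 11:32 UTC (Aug 4).
Pago Pago is UTC−11:00, so local arrival = 11:32 − 11:00 = 00:32 on Aug 4.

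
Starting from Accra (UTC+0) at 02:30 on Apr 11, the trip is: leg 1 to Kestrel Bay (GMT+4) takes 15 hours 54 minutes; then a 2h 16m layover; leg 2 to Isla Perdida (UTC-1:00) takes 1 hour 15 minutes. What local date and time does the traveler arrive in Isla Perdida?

20:55 on Apr 11

Accra is at UTC+0, so departure is already 02:30 UTC on Apr 11.
Add 15 hours 54 minutes leg 1 → 18:24 UTC.
Add 2 hours and 16 minutes layover in Kestrel Bay → 20:40 UTC.
Add 1 hour and 15 minutes leg 2 → 21:55 UTC.
Isla Perdida is UTC−1:00, so local arrival = 21:55 − 1:00 = 20:55 on Apr 11.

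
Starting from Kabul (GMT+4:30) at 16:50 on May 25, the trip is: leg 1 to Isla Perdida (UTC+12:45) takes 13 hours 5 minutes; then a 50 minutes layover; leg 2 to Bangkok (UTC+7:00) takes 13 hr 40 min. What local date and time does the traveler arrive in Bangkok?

22:55 on May 26

Convert departure to UTC: 16:50 − 4:30 = 12:20 UTC on May 25.
Add 13 hours 5 minutes leg 1 → 01:25 UTC (May 26).
Add 50 minutes layover in Isla Perdida → 02:15 UTC.
Add 13 hours 40 minutes leg 2 → 15:55 UTC.
Bangkok is UTC+7:00, so local arrival = 15:55 + 7:00 = 22:55 on May 26.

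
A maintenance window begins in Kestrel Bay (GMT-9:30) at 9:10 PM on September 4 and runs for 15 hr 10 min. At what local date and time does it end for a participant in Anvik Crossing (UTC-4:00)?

5:50 PM on September 5

Convert start to UTC: 9:10 PM + 9:30 = 6:40 AM UTC on Sep 5.
Add 15 hours 10 minutes duration → 9:50 PM UTC.
Anvik Crossing is UTC−4:00, so local end time = 9:50 PM − 4:00 = 5:50 PM on Sep 5.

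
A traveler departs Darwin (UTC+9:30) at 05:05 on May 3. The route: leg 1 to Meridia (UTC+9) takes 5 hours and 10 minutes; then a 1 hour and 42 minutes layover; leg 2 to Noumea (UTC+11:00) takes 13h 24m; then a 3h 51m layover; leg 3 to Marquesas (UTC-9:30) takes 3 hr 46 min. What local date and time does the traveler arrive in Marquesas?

Convert departure to UTC: 05:05 − 9:30 = 19:35 UTC on May 2.
Add 5 hours 10 minutes leg 1 → 00:45 UTC (May 3).
Add 1 hour 42 minutes layover in Meridia → 02:27 UTC.
Add 13 hours and 24 minutes leg 2 → 15:51 UTC.
Add 3 hours and 51 minutes layover in Noumea → 19:42 UTC.
Add 3 hours and 46 minutes leg 3 → 23:28 UTC.
Marquesas is UTC−9:30, so local arrival = 23:28 − 9:30 = 13:58 on May 3.

13:58 on May 3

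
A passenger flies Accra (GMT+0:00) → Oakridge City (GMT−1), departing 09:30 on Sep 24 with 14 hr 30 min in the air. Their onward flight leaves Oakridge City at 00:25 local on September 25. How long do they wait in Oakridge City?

1 hour 25 minutes

Accra is at UTC+0, so departure is already 09:30 UTC on Sep 24.
Add 14 hours 30 minutes flight time → 00:00 UTC (Sep 25).
Oakridge City is UTC−1:00, so local arrival = 00:00 − 1:00 = 23:00 on Sep 24.
Layover = 00:25 − 23:00 (+1 day) = 1 hour 25 minutes.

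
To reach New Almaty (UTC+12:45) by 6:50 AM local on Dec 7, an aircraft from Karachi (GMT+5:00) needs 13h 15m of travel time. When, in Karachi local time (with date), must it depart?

Target arrival in UTC: 6:50 AM − 12:45 = 6:05 PM on Dec 6.
Subtract 13 hours and 15 minutes → departure 4:50 AM UTC on Dec 6.
Karachi is UTC+5:00: 4:50 AM + 5:00 = 9:50 AM on Dec 6.

9:50 AM on December 6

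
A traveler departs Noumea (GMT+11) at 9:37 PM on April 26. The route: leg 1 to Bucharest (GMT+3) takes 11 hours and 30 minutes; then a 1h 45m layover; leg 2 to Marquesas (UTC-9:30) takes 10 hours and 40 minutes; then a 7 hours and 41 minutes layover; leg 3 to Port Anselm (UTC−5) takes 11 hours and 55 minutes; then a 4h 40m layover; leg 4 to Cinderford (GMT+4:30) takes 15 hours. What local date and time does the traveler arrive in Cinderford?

Convert departure to UTC: 9:37 PM − 11:00 = 10:37 AM UTC on Apr 26.
Add 11 hours and 30 minutes leg 1 → 10:07 PM UTC.
Add 1 hour and 45 minutes layover in Bucharest → 11:52 PM UTC.
Add 10 hours 40 minutes leg 2 → 10:32 AM UTC (Apr 27).
Add 7 hours 41 minutes layover in Marquesas → 6:13 PM UTC.
Add 11 hours 55 minutes leg 3 → 6:08 AM UTC (Apr 28).
Add 4 hours 40 minutes layover in Port Anselm → 10:48 AM UTC.
Add 15 hours leg 4 → 1:48 AM UTC (Apr 29).
Cinderford is UTC+4:30, so local arrival = 1:48 AM + 4:30 = 6:18 AM on Apr 29.

6:18 AM on April 29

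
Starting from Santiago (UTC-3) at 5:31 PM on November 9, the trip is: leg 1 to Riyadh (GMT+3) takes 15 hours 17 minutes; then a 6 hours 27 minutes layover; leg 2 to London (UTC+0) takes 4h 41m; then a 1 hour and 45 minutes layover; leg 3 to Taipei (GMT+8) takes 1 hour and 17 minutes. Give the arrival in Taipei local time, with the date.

Convert departure to UTC: 5:31 PM + 3:00 = 8:31 PM UTC on Nov 9.
Add 15 hours 17 minutes leg 1 → 11:48 AM UTC (Nov 10).
Add 6 hours and 27 minutes layover in Riyadh → 6:15 PM UTC.
Add 4 hours and 41 minutes leg 2 → 10:56 PM UTC.
Add 1 hour and 45 minutes layover in London → 12:41 AM UTC (Nov 11).
Add 1 hour 17 minutes leg 3 → 1:58 AM UTC.
Taipei is UTC+8:00, so local arrival = 1:58 AM + 8:00 = 9:58 AM on Nov 11.

9:58 AM on November 11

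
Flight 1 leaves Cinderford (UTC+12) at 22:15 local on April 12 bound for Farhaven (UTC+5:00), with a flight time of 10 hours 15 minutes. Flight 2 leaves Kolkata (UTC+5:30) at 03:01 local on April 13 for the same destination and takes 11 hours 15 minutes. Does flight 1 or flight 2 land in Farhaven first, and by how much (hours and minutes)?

Flight 1 in UTC: 22:15 − 12:00 = 10:15 on Apr 12.
+10 hours 15 minutes → arrive 20:30 UTC on Apr 12.
Flight 2 in UTC: 03:01 − 5:30 = 21:31 on Apr 12.
+11 hours 15 minutes → arrive 08:46 UTC on Apr 13.
Flight 1 lands earlier by 12 hours 16 minutes.

the first, by 12 hours 16 minutes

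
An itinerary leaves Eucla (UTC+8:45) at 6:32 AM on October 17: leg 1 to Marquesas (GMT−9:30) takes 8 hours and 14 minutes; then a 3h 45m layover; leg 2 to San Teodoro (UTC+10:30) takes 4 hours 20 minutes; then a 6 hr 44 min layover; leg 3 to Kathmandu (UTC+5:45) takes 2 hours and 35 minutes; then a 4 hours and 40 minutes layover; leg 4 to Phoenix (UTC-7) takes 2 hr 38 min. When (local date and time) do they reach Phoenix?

11:43 PM on October 17

Convert departure to UTC: 6:32 AM − 8:45 = 9:47 PM UTC on Oct 16.
Add 8 hours and 14 minutes leg 1 → 6:01 AM UTC (Oct 17).
Add 3 hours 45 minutes layover in Marquesas → 9:46 AM UTC.
Add 4 hours and 20 minutes leg 2 → 2:06 PM UTC.
Add 6 hours 44 minutes layover in San Teodoro → 8:50 PM UTC.
Add 2 hours and 35 minutes leg 3 → 11:25 PM UTC.
Add 4 hours and 40 minutes layover in Kathmandu → 4:05 AM UTC (Oct 18).
Add 2 hours 38 minutes leg 4 → 6:43 AM UTC.
Phoenix is UTC−7:00, so local arrival = 6:43 AM − 7:00 = 11:43 PM on Oct 17.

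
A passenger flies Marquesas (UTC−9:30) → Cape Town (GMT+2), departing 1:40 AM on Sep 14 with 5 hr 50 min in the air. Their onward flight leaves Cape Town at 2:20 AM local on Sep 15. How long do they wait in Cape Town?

Convert departure to UTC: 1:40 AM + 9:30 = 11:10 AM UTC on Sep 14.
Add 5 hours 50 minutes flight time → 5:00 PM UTC.
Cape Town is UTC+2:00, so local arrival = 5:00 PM + 2:00 = 7:00 PM on Sep 14.
Layover = 2:20 AM − 7:00 PM (+1 day) = 7 hours 20 minutes.

7 hours 20 minutes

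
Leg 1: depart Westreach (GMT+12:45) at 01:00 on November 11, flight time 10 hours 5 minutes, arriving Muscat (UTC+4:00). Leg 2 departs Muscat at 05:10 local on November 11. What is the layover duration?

Convert departure to UTC: 01:00 − 12:45 = 12:15 UTC on Nov 10.
Add 10 hours and 5 minutes flight time → 22:20 UTC.
Muscat is UTC+4:00, so local arrival = 22:20 + 4:00 = 02:20 on Nov 11.
Layover = 05:10 − 02:20 = 2 hours 50 minutes.

2 hours 50 minutes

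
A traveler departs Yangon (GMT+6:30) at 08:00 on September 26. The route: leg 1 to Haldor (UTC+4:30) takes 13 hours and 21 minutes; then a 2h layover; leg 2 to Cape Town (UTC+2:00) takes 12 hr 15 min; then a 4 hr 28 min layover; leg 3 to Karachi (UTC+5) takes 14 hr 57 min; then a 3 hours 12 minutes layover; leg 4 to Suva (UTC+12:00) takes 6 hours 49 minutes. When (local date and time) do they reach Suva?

22:32 on September 28

Convert departure to UTC: 08:00 − 6:30 = 01:30 UTC on Sep 26.
Add 13 hours and 21 minutes leg 1 → 14:51 UTC.
Add 2 hours layover in Haldor → 16:51 UTC.
Add 12 hours and 15 minutes leg 2 → 05:06 UTC (Sep 27).
Add 4 hours and 28 minutes layover in Cape Town → 09:34 UTC.
Add 14 hours and 57 minutes leg 3 → 00:31 UTC (Sep 28).
Add 3 hours 12 minutes layover in Karachi → 03:43 UTC.
Add 6 hours and 49 minutes leg 4 → 10:32 UTC.
Suva is UTC+12:00, so local arrival = 10:32 + 12:00 = 22:32 on Sep 28.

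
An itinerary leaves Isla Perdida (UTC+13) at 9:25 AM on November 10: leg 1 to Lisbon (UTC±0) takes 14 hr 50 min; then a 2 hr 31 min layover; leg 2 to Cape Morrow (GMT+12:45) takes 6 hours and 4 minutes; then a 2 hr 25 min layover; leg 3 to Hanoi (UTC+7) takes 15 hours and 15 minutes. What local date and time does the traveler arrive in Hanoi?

8:30 PM on November 11

Convert departure to UTC: 9:25 AM − 13:00 = 8:25 PM UTC on Nov 9.
Add 14 hours and 50 minutes leg 1 → 11:15 AM UTC (Nov 10).
Add 2 hours 31 minutes layover in Lisbon → 1:46 PM UTC.
Add 6 hours 4 minutes leg 2 → 7:50 PM UTC.
Add 2 hours 25 minutes layover in Cape Morrow → 10:15 PM UTC.
Add 15 hours 15 minutes leg 3 → 1:30 PM UTC (Nov 11).
Hanoi is UTC+7:00, so local arrival = 1:30 PM + 7:00 = 8:30 PM on Nov 11.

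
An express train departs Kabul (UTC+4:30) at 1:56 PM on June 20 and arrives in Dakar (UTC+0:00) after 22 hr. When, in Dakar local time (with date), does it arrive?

7:26 AM on Jun 21

Dakar is 4:30 behind Kabul.
After 22 hours it is 11:56 AM (Jun 21) in Kabul.
Shift by the zone difference: 11:56 AM − 4:30 = 7:26 AM on Jun 21 in Dakar.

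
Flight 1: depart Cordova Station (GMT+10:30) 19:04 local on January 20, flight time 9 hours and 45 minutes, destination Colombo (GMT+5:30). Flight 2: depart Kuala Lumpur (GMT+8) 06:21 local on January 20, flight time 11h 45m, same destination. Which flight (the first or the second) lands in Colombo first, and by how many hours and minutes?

Flight 1 in UTC: 19:04 − 10:30 = 08:34 on Jan 20.
+9 hours 45 minutes → arrive 18:19 UTC on Jan 20.
Flight 2 in UTC: 06:21 − 8:00 = 22:21 on Jan 19.
+11 hours 45 minutes → arrive 10:06 UTC on Jan 20.
Flight 2 lands earlier by 8 hours 13 minutes.

the second, by 8 hours 13 minutes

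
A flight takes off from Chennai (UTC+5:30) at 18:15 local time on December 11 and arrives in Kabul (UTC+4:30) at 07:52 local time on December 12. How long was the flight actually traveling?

14 hours 37 minutes

Departure in UTC: 18:15 − 5:30 = 12:45 on Dec 11.
Arrival in UTC: 07:52 − 4:30 = 03:22 on Dec 12.
Elapsed = 03:22 − 12:45 (+1 day) = 14 hours 37 minutes.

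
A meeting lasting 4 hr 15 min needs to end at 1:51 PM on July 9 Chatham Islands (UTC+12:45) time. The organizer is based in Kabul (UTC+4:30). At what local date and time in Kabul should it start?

Target end time in UTC: 1:51 PM − 12:45 = 1:06 AM on Jul 9.
Subtract 4 hours and 15 minutes → start 8:51 PM UTC on Jul 8.
Kabul is UTC+4:30: 8:51 PM + 4:30 = 1:21 AM on Jul 9.

1:21 AM on Jul 9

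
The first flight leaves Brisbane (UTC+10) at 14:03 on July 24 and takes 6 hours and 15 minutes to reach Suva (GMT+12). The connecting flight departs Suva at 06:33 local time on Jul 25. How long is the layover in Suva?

8 hours 15 minutes

Convert departure to UTC: 14:03 − 10:00 = 04:03 UTC on Jul 24.
Add 6 hours and 15 minutes flight time → 10:18 UTC.
Suva is UTC+12:00, so local arrival = 10:18 + 12:00 = 22:18 on Jul 24.
Layover = 06:33 − 22:18 (+1 day) = 8 hours 15 minutes.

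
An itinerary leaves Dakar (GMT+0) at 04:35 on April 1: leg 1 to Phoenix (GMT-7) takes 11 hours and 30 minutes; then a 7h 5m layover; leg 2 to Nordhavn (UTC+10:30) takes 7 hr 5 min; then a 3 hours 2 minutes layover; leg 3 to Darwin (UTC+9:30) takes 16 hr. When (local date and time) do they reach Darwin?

10:47 on Apr 3

Dakar is at UTC+0, so departure is already 04:35 UTC on Apr 1.
Add 11 hours and 30 minutes leg 1 → 16:05 UTC.
Add 7 hours 5 minutes layover in Phoenix → 23:10 UTC.
Add 7 hours and 5 minutes leg 2 → 06:15 UTC (Apr 2).
Add 3 hours 2 minutes layover in Nordhavn → 09:17 UTC.
Add 16 hours leg 3 → 01:17 UTC (Apr 3).
Darwin is UTC+9:30, so local arrival = 01:17 + 9:30 = 10:47 on Apr 3.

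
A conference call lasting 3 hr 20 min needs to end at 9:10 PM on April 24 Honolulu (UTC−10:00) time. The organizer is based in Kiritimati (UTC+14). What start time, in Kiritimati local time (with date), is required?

5:50 PM on April 25

Target end time in UTC: 9:10 PM + 10:00 = 7:10 AM on Apr 25.
Subtract 3 hours and 20 minutes → start 3:50 AM UTC on Apr 25.
Kiritimati is UTC+14:00: 3:50 AM + 14:00 = 5:50 PM on Apr 25.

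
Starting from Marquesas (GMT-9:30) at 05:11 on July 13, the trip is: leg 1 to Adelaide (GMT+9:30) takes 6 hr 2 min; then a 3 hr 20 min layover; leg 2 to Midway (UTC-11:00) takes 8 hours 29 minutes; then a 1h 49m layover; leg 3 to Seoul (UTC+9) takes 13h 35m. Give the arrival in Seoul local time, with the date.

08:56 on Jul 15

Convert departure to UTC: 05:11 + 9:30 = 14:41 UTC on Jul 13.
Add 6 hours 2 minutes leg 1 → 20:43 UTC.
Add 3 hours 20 minutes layover in Adelaide → 00:03 UTC (Jul 14).
Add 8 hours and 29 minutes leg 2 → 08:32 UTC.
Add 1 hour 49 minutes layover in Midway → 10:21 UTC.
Add 13 hours 35 minutes leg 3 → 23:56 UTC.
Seoul is UTC+9:00, so local arrival = 23:56 + 9:00 = 08:56 on Jul 15.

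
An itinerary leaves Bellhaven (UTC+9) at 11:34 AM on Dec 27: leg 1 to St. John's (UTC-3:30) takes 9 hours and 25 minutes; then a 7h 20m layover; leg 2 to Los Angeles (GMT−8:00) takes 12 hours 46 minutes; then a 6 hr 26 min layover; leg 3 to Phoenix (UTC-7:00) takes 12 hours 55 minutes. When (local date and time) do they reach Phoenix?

Convert departure to UTC: 11:34 AM − 9:00 = 2:34 AM UTC on Dec 27.
Add 9 hours and 25 minutes leg 1 → 11:59 AM UTC.
Add 7 hours 20 minutes layover in St. John's → 7:19 PM UTC.
Add 12 hours 46 minutes leg 2 → 8:05 AM UTC (Dec 28).
Add 6 hours 26 minutes layover in Los Angeles → 2:31 PM UTC.
Add 12 hours and 55 minutes leg 3 → 3:26 AM UTC (Dec 29).
Phoenix is UTC−7:00, so local arrival = 3:26 AM − 7:00 = 8:26 PM on Dec 28.

8:26 PM on Dec 28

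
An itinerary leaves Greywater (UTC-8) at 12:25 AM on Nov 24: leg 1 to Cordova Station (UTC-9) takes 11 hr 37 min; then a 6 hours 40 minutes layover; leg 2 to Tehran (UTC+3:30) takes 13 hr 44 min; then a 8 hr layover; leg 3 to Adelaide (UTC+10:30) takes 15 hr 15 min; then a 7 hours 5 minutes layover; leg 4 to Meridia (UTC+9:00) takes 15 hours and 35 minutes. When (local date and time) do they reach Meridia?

11:21 PM on Nov 27

Convert departure to UTC: 12:25 AM + 8:00 = 8:25 AM UTC on Nov 24.
Add 11 hours and 37 minutes leg 1 → 8:02 PM UTC.
Add 6 hours and 40 minutes layover in Cordova Station → 2:42 AM UTC (Nov 25).
Add 13 hours 44 minutes leg 2 → 4:26 PM UTC.
Add 8 hours layover in Tehran → 12:26 AM UTC (Nov 26).
Add 15 hours 15 minutes leg 3 → 3:41 PM UTC.
Add 7 hours and 5 minutes layover in Adelaide → 10:46 PM UTC.
Add 15 hours and 35 minutes leg 4 → 2:21 PM UTC (Nov 27).
Meridia is UTC+9:00, so local arrival = 2:21 PM + 9:00 = 11:21 PM on Nov 27.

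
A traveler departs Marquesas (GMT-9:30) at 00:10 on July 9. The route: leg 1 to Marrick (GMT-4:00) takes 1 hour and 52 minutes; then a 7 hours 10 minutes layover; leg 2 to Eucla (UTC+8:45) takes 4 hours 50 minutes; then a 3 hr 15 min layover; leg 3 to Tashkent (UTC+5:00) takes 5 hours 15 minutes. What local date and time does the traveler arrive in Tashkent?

13:02 on July 10

Convert departure to UTC: 00:10 + 9:30 = 09:40 UTC on Jul 9.
Add 1 hour and 52 minutes leg 1 → 11:32 UTC.
Add 7 hours and 10 minutes layover in Marrick → 18:42 UTC.
Add 4 hours and 50 minutes leg 2 → 23:32 UTC.
Add 3 hours and 15 minutes layover in Eucla → 02:47 UTC (Jul 10).
Add 5 hours 15 minutes leg 3 → 08:02 UTC.
Tashkent is UTC+5:00, so local arrival = 08:02 + 5:00 = 13:02 on Jul 10.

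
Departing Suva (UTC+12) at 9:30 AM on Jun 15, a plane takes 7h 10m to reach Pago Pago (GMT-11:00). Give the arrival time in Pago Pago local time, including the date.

Convert departure to UTC: 9:30 AM − 12:00 = 9:30 PM UTC on Jun 14.
Add 7 hours 10 minutes travel time → 4:40 AM UTC (Jun 15).
Pago Pago is UTC−11:00, so local arrival = 4:40 AM − 11:00 = 5:40 PM on Jun 14.

5:40 PM on June 14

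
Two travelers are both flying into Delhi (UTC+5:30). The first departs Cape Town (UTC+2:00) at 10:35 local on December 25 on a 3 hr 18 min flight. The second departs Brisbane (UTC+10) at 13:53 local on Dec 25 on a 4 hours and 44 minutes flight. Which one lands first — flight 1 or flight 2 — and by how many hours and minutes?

Flight 1 in UTC: 10:35 − 2:00 = 08:35 on Dec 25.
+3 hours and 18 minutes → arrive 11:53 UTC on Dec 25.
Flight 2 in UTC: 13:53 − 10:00 = 03:53 on Dec 25.
+4 hours 44 minutes → arrive 08:37 UTC on Dec 25.
Flight 2 lands earlier by 3 hours 16 minutes.

the second, by 3 hours 16 minutes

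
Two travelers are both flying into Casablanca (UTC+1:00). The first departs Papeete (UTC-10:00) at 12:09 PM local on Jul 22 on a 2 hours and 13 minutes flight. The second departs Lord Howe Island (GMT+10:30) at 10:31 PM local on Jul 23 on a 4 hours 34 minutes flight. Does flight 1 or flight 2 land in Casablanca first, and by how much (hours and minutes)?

the first, by 16 hours 13 minutes

Flight 1 in UTC: 12:09 PM + 10:00 = 10:09 PM on Jul 22.
+2 hours 13 minutes → arrive 12:22 AM UTC on Jul 23.
Flight 2 in UTC: 10:31 PM − 10:30 = 12:01 PM on Jul 23.
+4 hours 34 minutes → arrive 4:35 PM UTC on Jul 23.
Flight 1 lands earlier by 16 hours 13 minutes.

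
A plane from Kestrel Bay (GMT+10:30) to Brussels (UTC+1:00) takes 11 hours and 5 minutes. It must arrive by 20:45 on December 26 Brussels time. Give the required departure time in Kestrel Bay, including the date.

19:10 on December 26

Target arrival in UTC: 20:45 − 1:00 = 19:45 on Dec 26.
Subtract 11 hours and 5 minutes → departure 08:40 UTC on Dec 26.
Kestrel Bay is UTC+10:30: 08:40 + 10:30 = 19:10 on Dec 26.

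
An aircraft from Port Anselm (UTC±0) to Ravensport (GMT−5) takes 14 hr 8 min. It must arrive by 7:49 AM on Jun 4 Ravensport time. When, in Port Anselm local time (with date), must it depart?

Target arrival in UTC: 7:49 AM + 5:00 = 12:49 PM on Jun 4.
Subtract 14 hours 8 minutes → departure 10:41 PM UTC on Jun 3.
Port Anselm is UTC+0, so departure is 10:41 PM on Jun 3.

10:41 PM on Jun 3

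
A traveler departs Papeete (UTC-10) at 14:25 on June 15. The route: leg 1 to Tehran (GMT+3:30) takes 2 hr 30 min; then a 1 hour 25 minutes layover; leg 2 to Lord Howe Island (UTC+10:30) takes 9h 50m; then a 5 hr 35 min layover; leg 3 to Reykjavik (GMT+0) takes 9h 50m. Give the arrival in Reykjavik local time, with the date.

Convert departure to UTC: 14:25 + 10:00 = 00:25 UTC on Jun 16.
Add 2 hours and 30 minutes leg 1 → 02:55 UTC.
Add 1 hour and 25 minutes layover in Tehran → 04:20 UTC.
Add 9 hours and 50 minutes leg 2 → 14:10 UTC.
Add 5 hours 35 minutes layover in Lord Howe Island → 19:45 UTC.
Add 9 hours 50 minutes leg 3 → 05:35 UTC (Jun 17).
Reykjavik is UTC+0, so local arrival is the same: 05:35 on Jun 17.

05:35 on June 17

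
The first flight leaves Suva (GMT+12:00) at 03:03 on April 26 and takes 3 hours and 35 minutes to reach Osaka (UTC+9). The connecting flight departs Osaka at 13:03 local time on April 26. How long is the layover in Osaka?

Convert departure to UTC: 03:03 − 12:00 = 15:03 UTC on Apr 25.
Add 3 hours 35 minutes flight time → 18:38 UTC.
Osaka is UTC+9:00, so local arrival = 18:38 + 9:00 = 03:38 on Apr 26.
Layover = 13:03 − 03:38 = 9 hours 25 minutes.

9 hours 25 minutes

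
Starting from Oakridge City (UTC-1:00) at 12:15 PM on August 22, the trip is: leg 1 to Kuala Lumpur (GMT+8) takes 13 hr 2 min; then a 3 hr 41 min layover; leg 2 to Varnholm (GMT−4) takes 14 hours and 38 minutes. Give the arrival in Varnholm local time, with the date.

4:36 PM on August 23

Convert departure to UTC: 12:15 PM + 1:00 = 1:15 PM UTC on Aug 22.
Add 13 hours 2 minutes leg 1 → 2:17 AM UTC (Aug 23).
Add 3 hours 41 minutes layover in Kuala Lumpur → 5:58 AM UTC.
Add 14 hours 38 minutes leg 2 → 8:36 PM UTC.
Varnholm is UTC−4:00, so local arrival = 8:36 PM − 4:00 = 4:36 PM on Aug 23.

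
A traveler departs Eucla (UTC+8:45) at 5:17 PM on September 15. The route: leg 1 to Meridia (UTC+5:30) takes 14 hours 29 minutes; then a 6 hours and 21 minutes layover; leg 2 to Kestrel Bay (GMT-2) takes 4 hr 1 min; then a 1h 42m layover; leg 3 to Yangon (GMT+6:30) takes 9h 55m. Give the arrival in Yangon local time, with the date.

Convert departure to UTC: 5:17 PM − 8:45 = 8:32 AM UTC on Sep 15.
Add 14 hours 29 minutes leg 1 → 11:01 PM UTC.
Add 6 hours 21 minutes layover in Meridia → 5:22 AM UTC (Sep 16).
Add 4 hours 1 minute leg 2 → 9:23 AM UTC.
Add 1 hour and 42 minutes layover in Kestrel Bay → 11:05 AM UTC.
Add 9 hours 55 minutes leg 3 → 9:00 PM UTC.
Yangon is UTC+6:30, so local arrival = 9:00 PM + 6:30 = 3:30 AM on Sep 17.

3:30 AM on September 17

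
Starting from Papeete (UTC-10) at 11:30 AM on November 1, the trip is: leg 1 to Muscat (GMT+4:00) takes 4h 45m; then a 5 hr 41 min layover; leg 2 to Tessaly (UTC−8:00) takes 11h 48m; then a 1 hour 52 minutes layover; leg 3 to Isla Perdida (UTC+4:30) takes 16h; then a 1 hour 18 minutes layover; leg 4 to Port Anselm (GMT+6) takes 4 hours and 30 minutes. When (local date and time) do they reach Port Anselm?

Convert departure to UTC: 11:30 AM + 10:00 = 9:30 PM UTC on Nov 1.
Add 4 hours and 45 minutes leg 1 → 2:15 AM UTC (Nov 2).
Add 5 hours and 41 minutes layover in Muscat → 7:56 AM UTC.
Add 11 hours and 48 minutes leg 2 → 7:44 PM UTC.
Add 1 hour 52 minutes layover in Tessaly → 9:36 PM UTC.
Add 16 hours leg 3 → 1:36 PM UTC (Nov 3).
Add 1 hour and 18 minutes layover in Isla Perdida → 2:54 PM UTC.
Add 4 hours 30 minutes leg 4 → 7:24 PM UTC.
Port Anselm is UTC+6:00, so local arrival = 7:24 PM + 6:00 = 1:24 AM on Nov 4.

1:24 AM on Nov 4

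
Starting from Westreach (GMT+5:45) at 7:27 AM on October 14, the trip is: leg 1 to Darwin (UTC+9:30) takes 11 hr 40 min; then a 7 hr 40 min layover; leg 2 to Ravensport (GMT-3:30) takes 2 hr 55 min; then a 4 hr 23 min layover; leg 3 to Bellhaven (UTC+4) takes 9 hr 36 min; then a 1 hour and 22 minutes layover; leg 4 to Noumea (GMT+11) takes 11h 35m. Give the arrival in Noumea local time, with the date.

1:53 PM on Oct 16

Convert departure to UTC: 7:27 AM − 5:45 = 1:42 AM UTC on Oct 14.
Add 11 hours and 40 minutes leg 1 → 1:22 PM UTC.
Add 7 hours and 40 minutes layover in Darwin → 9:02 PM UTC.
Add 2 hours 55 minutes leg 2 → 11:57 PM UTC.
Add 4 hours 23 minutes layover in Ravensport → 4:20 AM UTC (Oct 15).
Add 9 hours 36 minutes leg 3 → 1:56 PM UTC.
Add 1 hour 22 minutes layover in Bellhaven → 3:18 PM UTC.
Add 11 hours and 35 minutes leg 4 → 2:53 AM UTC (Oct 16).
Noumea is UTC+11:00, so local arrival = 2:53 AM + 11:00 = 1:53 PM on Oct 16.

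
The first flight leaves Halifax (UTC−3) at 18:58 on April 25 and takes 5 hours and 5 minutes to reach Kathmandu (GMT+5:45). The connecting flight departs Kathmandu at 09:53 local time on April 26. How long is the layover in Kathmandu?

Convert departure to UTC: 18:58 + 3:00 = 21:58 UTC on Apr 25.
Add 5 hours 5 minutes flight time → 03:03 UTC (Apr 26).
Kathmandu is UTC+5:45, so local arrival = 03:03 + 5:45 = 08:48 on Apr 26.
Layover = 09:53 − 08:48 = 1 hour 5 minutes.

1 hour 5 minutes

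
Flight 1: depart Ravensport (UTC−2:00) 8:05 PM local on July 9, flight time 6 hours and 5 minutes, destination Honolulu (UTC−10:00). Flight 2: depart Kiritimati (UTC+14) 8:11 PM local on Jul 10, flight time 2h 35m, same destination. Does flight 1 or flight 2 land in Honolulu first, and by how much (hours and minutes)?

the first, by 4 hours 36 minutes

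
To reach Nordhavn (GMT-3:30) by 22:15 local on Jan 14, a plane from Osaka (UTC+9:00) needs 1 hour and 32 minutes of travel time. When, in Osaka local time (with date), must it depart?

Target arrival in UTC: 22:15 + 3:30 = 01:45 on Jan 15.
Subtract 1 hour and 32 minutes → departure 00:13 UTC on Jan 15.
Osaka is UTC+9:00: 00:13 + 9:00 = 09:13 on Jan 15.

09:13 on January 15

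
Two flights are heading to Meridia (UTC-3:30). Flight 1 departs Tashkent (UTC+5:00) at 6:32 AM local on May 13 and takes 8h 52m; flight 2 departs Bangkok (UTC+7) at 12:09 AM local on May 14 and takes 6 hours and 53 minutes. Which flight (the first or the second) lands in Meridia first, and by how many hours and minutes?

the first, by 13 hours 38 minutes

Flight 1 in UTC: 6:32 AM − 5:00 = 1:32 AM on May 13.
+8 hours and 52 minutes → arrive 10:24 AM UTC on May 13.
Flight 2 in UTC: 12:09 AM − 7:00 = 5:09 PM on May 13.
+6 hours and 53 minutes → arrive 12:02 AM UTC on May 14.
Flight 1 lands earlier by 13 hours 38 minutes.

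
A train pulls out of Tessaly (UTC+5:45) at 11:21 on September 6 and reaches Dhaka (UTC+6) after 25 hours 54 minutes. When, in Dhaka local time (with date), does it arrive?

Convert departure to UTC: 11:21 − 5:45 = 05:36 UTC on Sep 6.
Add 25 hours and 54 minutes travel time → 07:30 UTC (Sep 7).
Dhaka is UTC+6:00, so local arrival = 07:30 + 6:00 = 13:30 on Sep 7.

13:30 on Sep 7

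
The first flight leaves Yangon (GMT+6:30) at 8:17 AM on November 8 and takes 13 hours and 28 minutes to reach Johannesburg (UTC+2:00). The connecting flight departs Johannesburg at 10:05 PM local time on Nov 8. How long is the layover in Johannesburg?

4 hours 50 minutes

Convert departure to UTC: 8:17 AM − 6:30 = 1:47 AM UTC on Nov 8.
Add 13 hours and 28 minutes flight time → 3:15 PM UTC.
Johannesburg is UTC+2:00, so local arrival = 3:15 PM + 2:00 = 5:15 PM on Nov 8.
Layover = 10:05 PM − 5:15 PM = 4 hours 50 minutes.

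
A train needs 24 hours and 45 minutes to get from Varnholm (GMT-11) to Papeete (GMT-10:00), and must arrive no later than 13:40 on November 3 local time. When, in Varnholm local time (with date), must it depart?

11:55 on November 2

Target arrival in UTC: 13:40 + 10:00 = 23:40 on Nov 3.
Subtract 24 hours 45 minutes → departure 22:55 UTC on Nov 2.
Varnholm is UTC−11:00: 22:55 − 11:00 = 11:55 on Nov 2.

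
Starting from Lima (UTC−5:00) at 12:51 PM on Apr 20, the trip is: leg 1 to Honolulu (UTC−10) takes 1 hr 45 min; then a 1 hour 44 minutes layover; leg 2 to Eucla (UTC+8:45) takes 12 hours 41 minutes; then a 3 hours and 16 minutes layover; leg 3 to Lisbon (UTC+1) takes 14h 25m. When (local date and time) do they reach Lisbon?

4:42 AM on Apr 22

Convert departure to UTC: 12:51 PM + 5:00 = 5:51 PM UTC on Apr 20.
Add 1 hour 45 minutes leg 1 → 7:36 PM UTC.
Add 1 hour 44 minutes layover in Honolulu → 9:20 PM UTC.
Add 12 hours and 41 minutes leg 2 → 10:01 AM UTC (Apr 21).
Add 3 hours 16 minutes layover in Eucla → 1:17 PM UTC.
Add 14 hours and 25 minutes leg 3 → 3:42 AM UTC (Apr 22).
Lisbon is UTC+1:00, so local arrival = 3:42 AM + 1:00 = 4:42 AM on Apr 22.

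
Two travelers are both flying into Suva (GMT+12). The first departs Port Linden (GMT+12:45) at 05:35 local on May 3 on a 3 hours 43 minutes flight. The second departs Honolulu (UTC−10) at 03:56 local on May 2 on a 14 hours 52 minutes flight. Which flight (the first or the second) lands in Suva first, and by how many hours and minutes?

the first, by 8 hours 15 minutes

Flight 1 in UTC: 05:35 − 12:45 = 16:50 on May 2.
+3 hours 43 minutes → arrive 20:33 UTC on May 2.
Flight 2 in UTC: 03:56 + 10:00 = 13:56 on May 2.
+14 hours and 52 minutes → arrive 04:48 UTC on May 3.
Flight 1 lands earlier by 8 hours 15 minutes.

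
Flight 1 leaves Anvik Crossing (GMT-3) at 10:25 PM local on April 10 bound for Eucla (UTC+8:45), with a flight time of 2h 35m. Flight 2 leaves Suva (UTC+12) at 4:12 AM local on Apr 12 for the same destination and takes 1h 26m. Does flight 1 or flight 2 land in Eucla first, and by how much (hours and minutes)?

the first, by 13 hours 38 minutes

Flight 1 in UTC: 10:25 PM + 3:00 = 1:25 AM on Apr 11.
+2 hours 35 minutes → arrive 4:00 AM UTC on Apr 11.
Flight 2 in UTC: 4:12 AM − 12:00 = 4:12 PM on Apr 11.
+1 hour and 26 minutes → arrive 5:38 PM UTC on Apr 11.
Flight 1 lands earlier by 13 hours 38 minutes.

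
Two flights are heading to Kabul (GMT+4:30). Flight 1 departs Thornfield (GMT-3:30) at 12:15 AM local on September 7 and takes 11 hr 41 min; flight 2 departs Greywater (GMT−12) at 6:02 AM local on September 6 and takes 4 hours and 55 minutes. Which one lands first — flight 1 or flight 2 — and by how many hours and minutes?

the second, by 16 hours 29 minutes

Flight 1 in UTC: 12:15 AM + 3:30 = 3:45 AM on Sep 7.
+11 hours 41 minutes → arrive 3:26 PM UTC on Sep 7.
Flight 2 in UTC: 6:02 AM + 12:00 = 6:02 PM on Sep 6.
+4 hours and 55 minutes → arrive 10:57 PM UTC on Sep 6.
Flight 2 lands earlier by 16 hours 29 minutes.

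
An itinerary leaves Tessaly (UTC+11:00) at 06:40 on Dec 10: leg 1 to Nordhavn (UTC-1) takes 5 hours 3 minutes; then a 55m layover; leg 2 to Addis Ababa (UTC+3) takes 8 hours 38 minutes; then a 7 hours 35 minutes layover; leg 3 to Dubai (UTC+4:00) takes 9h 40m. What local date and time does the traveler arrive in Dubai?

Convert departure to UTC: 06:40 − 11:00 = 19:40 UTC on Dec 9.
Add 5 hours 3 minutes leg 1 → 00:43 UTC (Dec 10).
Add 55 minutes layover in Nordhavn → 01:38 UTC.
Add 8 hours and 38 minutes leg 2 → 10:16 UTC.
Add 7 hours and 35 minutes layover in Addis Ababa → 17:51 UTC.
Add 9 hours 40 minutes leg 3 → 03:31 UTC (Dec 11).
Dubai is UTC+4:00, so local arrival = 03:31 + 4:00 = 07:31 on Dec 11.

07:31 on Dec 11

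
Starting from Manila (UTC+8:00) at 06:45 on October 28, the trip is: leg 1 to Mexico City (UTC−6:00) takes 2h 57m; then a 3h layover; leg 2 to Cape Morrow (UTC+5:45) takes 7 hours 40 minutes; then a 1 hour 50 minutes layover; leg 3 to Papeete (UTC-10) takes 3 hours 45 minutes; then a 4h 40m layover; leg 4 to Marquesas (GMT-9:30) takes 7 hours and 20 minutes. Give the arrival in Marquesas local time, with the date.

Convert departure to UTC: 06:45 − 8:00 = 22:45 UTC on Oct 27.
Add 2 hours 57 minutes leg 1 → 01:42 UTC (Oct 28).
Add 3 hours layover in Mexico City → 04:42 UTC.
Add 7 hours 40 minutes leg 2 → 12:22 UTC.
Add 1 hour 50 minutes layover in Cape Morrow → 14:12 UTC.
Add 3 hours and 45 minutes leg 3 → 17:57 UTC.
Add 4 hours and 40 minutes layover in Papeete → 22:37 UTC.
Add 7 hours 20 minutes leg 4 → 05:57 UTC (Oct 29).
Marquesas is UTC−9:30, so local arrival = 05:57 − 9:30 = 20:27 on Oct 28.

20:27 on October 28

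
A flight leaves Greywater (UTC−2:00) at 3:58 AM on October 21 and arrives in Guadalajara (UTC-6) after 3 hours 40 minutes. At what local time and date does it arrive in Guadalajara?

3:38 AM on October 21

Guadalajara is 4:00 behind Greywater.
After 3 hours and 40 minutes it is 7:38 AM in Greywater.
Shift by the zone difference: 7:38 AM − 4:00 = 3:38 AM on Oct 21 in Guadalajara.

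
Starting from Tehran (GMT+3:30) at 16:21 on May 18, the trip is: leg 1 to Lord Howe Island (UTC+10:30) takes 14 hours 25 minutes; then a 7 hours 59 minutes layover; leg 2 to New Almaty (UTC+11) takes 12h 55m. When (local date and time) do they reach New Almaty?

Convert departure to UTC: 16:21 − 3:30 = 12:51 UTC on May 18.
Add 14 hours and 25 minutes leg 1 → 03:16 UTC (May 19).
Add 7 hours 59 minutes layover in Lord Howe Island → 11:15 UTC.
Add 12 hours and 55 minutes leg 2 → 00:10 UTC (May 20).
New Almaty is UTC+11:00, so local arrival = 00:10 + 11:00 = 11:10 on May 20.

11:10 on May 20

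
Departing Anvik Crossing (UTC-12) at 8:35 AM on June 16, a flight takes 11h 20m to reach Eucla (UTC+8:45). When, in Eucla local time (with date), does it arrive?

Convert departure to UTC: 8:35 AM + 12:00 = 8:35 PM UTC on Jun 16.
Add 11 hours and 20 minutes travel time → 7:55 AM UTC (Jun 17).
Eucla is UTC+8:45, so local arrival = 7:55 AM + 8:45 = 4:40 PM on Jun 17.

4:40 PM on June 17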